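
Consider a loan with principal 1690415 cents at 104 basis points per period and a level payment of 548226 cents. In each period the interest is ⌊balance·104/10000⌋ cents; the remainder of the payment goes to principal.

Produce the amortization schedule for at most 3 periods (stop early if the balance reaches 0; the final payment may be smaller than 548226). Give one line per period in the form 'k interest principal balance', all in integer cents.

1. interest=⌊1690415·104/10000⌋=17580; principal=548226-17580=530646; balance=1690415-530646=1159769
2. interest=⌊1159769·104/10000⌋=12061; principal=548226-12061=536165; balance=1159769-536165=623604
3. interest=⌊623604·104/10000⌋=6485; principal=548226-6485=541741; balance=623604-541741=81863

1 17580 530646 1159769
2 12061 536165 623604
3 6485 541741 81863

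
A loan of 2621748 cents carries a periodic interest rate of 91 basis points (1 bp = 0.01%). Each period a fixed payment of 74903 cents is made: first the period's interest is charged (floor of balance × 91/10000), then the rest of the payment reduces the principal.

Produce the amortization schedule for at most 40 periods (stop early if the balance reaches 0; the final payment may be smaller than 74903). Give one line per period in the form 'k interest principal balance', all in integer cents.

1 23857 51046 2570702
2 23393 51510 2519192
3 22924 51979 2467213
4 22451 52452 2414761
5 21974 52929 2361832
6 21492 53411 2308421
7 21006 53897 2254524
8 20516 54387 2200137
9 20021 54882 2145255
10 19521 55382 2089873
11 19017 55886 2033987
12 18509 56394 1977593
13 17996 56907 1920686
14 17478 57425 1863261
15 16955 57948 1805313
16 16428 58475 1746838
17 15896 59007 1687831
18 15359 59544 1628287
19 14817 60086 1568201
20 14270 60633 1507568
21 13718 61185 1446383
22 13162 61741 1384642
23 12600 62303 1322339
24 12033 62870 1259469
25 11461 63442 1196027
26 10883 64020 1132007
27 10301 64602 1067405
28 9713 65190 1002215
29 9120 65783 936432
30 8521 66382 870050
31 7917 66986 803064
32 7307 67596 735468
33 6692 68211 667257
34 6072 68831 598426
35 5445 69458 528968
36 4813 70090 458878
37 4175 70728 388150
38 3532 71371 316779
39 2882 72021 244758
40 2227 72676 172082

1. interest=⌊2621748·91/10000⌋=23857; principal=74903-23857=51046; balance=2621748-51046=2570702
2. interest=⌊2570702·91/10000⌋=23393; principal=74903-23393=51510; balance=2570702-51510=2519192
3. interest=⌊2519192·91/10000⌋=22924; principal=74903-22924=51979; balance=2519192-51979=2467213
4. interest=⌊2467213·91/10000⌋=22451; principal=74903-22451=52452; balance=2467213-52452=2414761
5. interest=⌊2414761·91/10000⌋=21974; principal=74903-21974=52929; balance=2414761-52929=2361832
6. interest=⌊2361832·91/10000⌋=21492; principal=74903-21492=53411; balance=2361832-53411=2308421
7. interest=⌊2308421·91/10000⌋=21006; principal=74903-21006=53897; balance=2308421-53897=2254524
8. interest=⌊2254524·91/10000⌋=20516; principal=74903-20516=54387; balance=2254524-54387=2200137
9. interest=⌊2200137·91/10000⌋=20021; principal=74903-20021=54882; balance=2200137-54882=2145255
10. interest=⌊2145255·91/10000⌋=19521; principal=74903-19521=55382; balance=2145255-55382=2089873
11. interest=⌊2089873·91/10000⌋=19017; principal=74903-19017=55886; balance=2089873-55886=2033987
12. interest=⌊2033987·91/10000⌋=18509; principal=74903-18509=56394; balance=2033987-56394=1977593
13. interest=⌊1977593·91/10000⌋=17996; principal=74903-17996=56907; balance=1977593-56907=1920686
14. interest=⌊1920686·91/10000⌋=17478; principal=74903-17478=57425; balance=1920686-57425=1863261
15. interest=⌊1863261·91/10000⌋=16955; principal=74903-16955=57948; balance=1863261-57948=1805313
16. interest=⌊1805313·91/10000⌋=16428; principal=74903-16428=58475; balance=1805313-58475=1746838
17. interest=⌊1746838·91/10000⌋=15896; principal=74903-15896=59007; balance=1746838-59007=1687831
18. interest=⌊1687831·91/10000⌋=15359; principal=74903-15359=59544; balance=1687831-59544=1628287
19. interest=⌊1628287·91/10000⌋=14817; principal=74903-14817=60086; balance=1628287-60086=1568201
20. interest=⌊1568201·91/10000⌋=14270; principal=74903-14270=60633; balance=1568201-60633=1507568
21. interest=⌊1507568·91/10000⌋=13718; principal=74903-13718=61185; balance=1507568-61185=1446383
22. interest=⌊1446383·91/10000⌋=13162; principal=74903-13162=61741; balance=1446383-61741=1384642
23. interest=⌊1384642·91/10000⌋=12600; principal=74903-12600=62303; balance=1384642-62303=1322339
24. interest=⌊1322339·91/10000⌋=12033; principal=74903-12033=62870; balance=1322339-62870=1259469
25. interest=⌊1259469·91/10000⌋=11461; principal=74903-11461=63442; balance=1259469-63442=1196027
26. interest=⌊1196027·91/10000⌋=10883; principal=74903-10883=64020; balance=1196027-64020=1132007
27. interest=⌊1132007·91/10000⌋=10301; principal=74903-10301=64602; balance=1132007-64602=1067405
28. interest=⌊1067405·91/10000⌋=9713; principal=74903-9713=65190; balance=1067405-65190=1002215
29. interest=⌊1002215·91/10000⌋=9120; principal=74903-9120=65783; balance=1002215-65783=936432
30. interest=⌊936432·91/10000⌋=8521; principal=74903-8521=66382; balance=936432-66382=870050
31. interest=⌊870050·91/10000⌋=7917; principal=74903-7917=66986; balance=870050-66986=803064
32. interest=⌊803064·91/10000⌋=7307; principal=74903-7307=67596; balance=803064-67596=735468
33. interest=⌊735468·91/10000⌋=6692; principal=74903-6692=68211; balance=735468-68211=667257
34. interest=⌊667257·91/10000⌋=6072; principal=74903-6072=68831; balance=667257-68831=598426
35. interest=⌊598426·91/10000⌋=5445; principal=74903-5445=69458; balance=598426-69458=528968
36. interest=⌊528968·91/10000⌋=4813; principal=74903-4813=70090; balance=528968-70090=458878
37. interest=⌊458878·91/10000⌋=4175; principal=74903-4175=70728; balance=458878-70728=388150
38. interest=⌊388150·91/10000⌋=3532; principal=74903-3532=71371; balance=388150-71371=316779
39. interest=⌊316779·91/10000⌋=2882; principal=74903-2882=72021; balance=316779-72021=244758
40. interest=⌊244758·91/10000⌋=2227; principal=74903-2227=72676; balance=244758-72676=172082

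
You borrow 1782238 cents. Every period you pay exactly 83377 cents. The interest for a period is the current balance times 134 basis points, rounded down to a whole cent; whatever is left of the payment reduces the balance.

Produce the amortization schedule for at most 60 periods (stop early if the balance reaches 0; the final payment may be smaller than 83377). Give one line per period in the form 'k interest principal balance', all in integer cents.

1. interest=⌊1782238·134/10000⌋=23881; principal=83377-23881=59496; balance=1782238-59496=1722742
2. interest=⌊1722742·134/10000⌋=23084; principal=83377-23084=60293; balance=1722742-60293=1662449
3. interest=⌊1662449·134/10000⌋=22276; principal=83377-22276=61101; balance=1662449-61101=1601348
4. interest=⌊1601348·134/10000⌋=21458; principal=83377-21458=61919; balance=1601348-61919=1539429
5. interest=⌊1539429·134/10000⌋=20628; principal=83377-20628=62749; balance=1539429-62749=1476680
6. interest=⌊1476680·134/10000⌋=19787; principal=83377-19787=63590; balance=1476680-63590=1413090
7. interest=⌊1413090·134/10000⌋=18935; principal=83377-18935=64442; balance=1413090-64442=1348648
8. interest=⌊1348648·134/10000⌋=18071; principal=83377-18071=65306; balance=1348648-65306=1283342
9. interest=⌊1283342·134/10000⌋=17196; principal=83377-17196=66181; balance=1283342-66181=1217161
10. interest=⌊1217161·134/10000⌋=16309; principal=83377-16309=67068; balance=1217161-67068=1150093
11. interest=⌊1150093·134/10000⌋=15411; principal=83377-15411=67966; balance=1150093-67966=1082127
12. interest=⌊1082127·134/10000⌋=14500; principal=83377-14500=68877; balance=1082127-68877=1013250
13. interest=⌊1013250·134/10000⌋=13577; principal=83377-13577=69800; balance=1013250-69800=943450
14. interest=⌊943450·134/10000⌋=12642; principal=83377-12642=70735; balance=943450-70735=872715
15. interest=⌊872715·134/10000⌋=11694; principal=83377-11694=71683; balance=872715-71683=801032
16. interest=⌊801032·134/10000⌋=10733; principal=83377-10733=72644; balance=801032-72644=728388
17. interest=⌊728388·134/10000⌋=9760; principal=83377-9760=73617; balance=728388-73617=654771
18. interest=⌊654771·134/10000⌋=8773; principal=83377-8773=74604; balance=654771-74604=580167
19. interest=⌊580167·134/10000⌋=7774; principal=83377-7774=75603; balance=580167-75603=504564
20. interest=⌊504564·134/10000⌋=6761; principal=83377-6761=76616; balance=504564-76616=427948
21. interest=⌊427948·134/10000⌋=5734; principal=83377-5734=77643; balance=427948-77643=350305
22. interest=⌊350305·134/10000⌋=4694; principal=83377-4694=78683; balance=350305-78683=271622
23. interest=⌊271622·134/10000⌋=3639; principal=83377-3639=79738; balance=271622-79738=191884
24. interest=⌊191884·134/10000⌋=2571; principal=83377-2571=80806; balance=191884-80806=111078
25. interest=⌊111078·134/10000⌋=1488; principal=83377-1488=81889; balance=111078-81889=29189
26. interest=⌊29189·134/10000⌋=391; principal=min(83377-391,29189)=29189; balance=29189-29189=0

1 23881 59496 1722742
2 23084 60293 1662449
3 22276 61101 1601348
4 21458 61919 1539429
5 20628 62749 1476680
6 19787 63590 1413090
7 18935 64442 1348648
8 18071 65306 1283342
9 17196 66181 1217161
10 16309 67068 1150093
11 15411 67966 1082127
12 14500 68877 1013250
13 13577 69800 943450
14 12642 70735 872715
15 11694 71683 801032
16 10733 72644 728388
17 9760 73617 654771
18 8773 74604 580167
19 7774 75603 504564
20 6761 76616 427948
21 5734 77643 350305
22 4694 78683 271622
23 3639 79738 191884
24 2571 80806 111078
25 1488 81889 29189
26 391 29189 0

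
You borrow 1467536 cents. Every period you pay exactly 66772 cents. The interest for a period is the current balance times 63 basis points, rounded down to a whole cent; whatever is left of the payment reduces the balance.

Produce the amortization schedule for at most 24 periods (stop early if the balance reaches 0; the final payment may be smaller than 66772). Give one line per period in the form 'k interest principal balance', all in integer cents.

1 9245 57527 1410009
2 8883 57889 1352120
3 8518 58254 1293866
4 8151 58621 1235245
5 7782 58990 1176255
6 7410 59362 1116893
7 7036 59736 1057157
8 6660 60112 997045
9 6281 60491 936554
10 5900 60872 875682
11 5516 61256 814426
12 5130 61642 752784
13 4742 62030 690754
14 4351 62421 628333
15 3958 62814 565519
16 3562 63210 502309
17 3164 63608 438701
18 2763 64009 374692
19 2360 64412 310280
20 1954 64818 245462
21 1546 65226 180236
22 1135 65637 114599
23 721 66051 48548
24 305 48548 0

1. interest=⌊1467536·63/10000⌋=9245; principal=66772-9245=57527; balance=1467536-57527=1410009
2. interest=⌊1410009·63/10000⌋=8883; principal=66772-8883=57889; balance=1410009-57889=1352120
3. interest=⌊1352120·63/10000⌋=8518; principal=66772-8518=58254; balance=1352120-58254=1293866
4. interest=⌊1293866·63/10000⌋=8151; principal=66772-8151=58621; balance=1293866-58621=1235245
5. interest=⌊1235245·63/10000⌋=7782; principal=66772-7782=58990; balance=1235245-58990=1176255
6. interest=⌊1176255·63/10000⌋=7410; principal=66772-7410=59362; balance=1176255-59362=1116893
7. interest=⌊1116893·63/10000⌋=7036; principal=66772-7036=59736; balance=1116893-59736=1057157
8. interest=⌊1057157·63/10000⌋=6660; principal=66772-6660=60112; balance=1057157-60112=997045
9. interest=⌊997045·63/10000⌋=6281; principal=66772-6281=60491; balance=997045-60491=936554
10. interest=⌊936554·63/10000⌋=5900; principal=66772-5900=60872; balance=936554-60872=875682
11. interest=⌊875682·63/10000⌋=5516; principal=66772-5516=61256; balance=875682-61256=814426
12. interest=⌊814426·63/10000⌋=5130; principal=66772-5130=61642; balance=814426-61642=752784
13. interest=⌊752784·63/10000⌋=4742; principal=66772-4742=62030; balance=752784-62030=690754
14. interest=⌊690754·63/10000⌋=4351; principal=66772-4351=62421; balance=690754-62421=628333
15. interest=⌊628333·63/10000⌋=3958; principal=66772-3958=62814; balance=628333-62814=565519
16. interest=⌊565519·63/10000⌋=3562; principal=66772-3562=63210; balance=565519-63210=502309
17. interest=⌊502309·63/10000⌋=3164; principal=66772-3164=63608; balance=502309-63608=438701
18. interest=⌊438701·63/10000⌋=2763; principal=66772-2763=64009; balance=438701-64009=374692
19. interest=⌊374692·63/10000⌋=2360; principal=66772-2360=64412; balance=374692-64412=310280
20. interest=⌊310280·63/10000⌋=1954; principal=66772-1954=64818; balance=310280-64818=245462
21. interest=⌊245462·63/10000⌋=1546; principal=66772-1546=65226; balance=245462-65226=180236
22. interest=⌊180236·63/10000⌋=1135; principal=66772-1135=65637; balance=180236-65637=114599
23. interest=⌊114599·63/10000⌋=721; principal=66772-721=66051; balance=114599-66051=48548
24. interest=⌊48548·63/10000⌋=305; principal=min(66772-305,48548)=48548; balance=48548-48548=0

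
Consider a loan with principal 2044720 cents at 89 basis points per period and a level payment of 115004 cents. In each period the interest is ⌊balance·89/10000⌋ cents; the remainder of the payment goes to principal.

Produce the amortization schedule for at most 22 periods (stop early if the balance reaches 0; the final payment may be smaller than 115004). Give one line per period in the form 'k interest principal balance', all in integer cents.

1 18198 96806 1947914
2 17336 97668 1850246
3 16467 98537 1751709
4 15590 99414 1652295
5 14705 100299 1551996
6 13812 101192 1450804
7 12912 102092 1348712
8 12003 103001 1245711
9 11086 103918 1141793
10 10161 104843 1036950
11 9228 105776 931174
12 8287 106717 824457
13 7337 107667 716790
14 6379 108625 608165
15 5412 109592 498573
16 4437 110567 388006
17 3453 111551 276455
18 2460 112544 163911
19 1458 113546 50365
20 448 50365 0

1. interest=⌊2044720·89/10000⌋=18198; principal=115004-18198=96806; balance=2044720-96806=1947914
2. interest=⌊1947914·89/10000⌋=17336; principal=115004-17336=97668; balance=1947914-97668=1850246
3. interest=⌊1850246·89/10000⌋=16467; principal=115004-16467=98537; balance=1850246-98537=1751709
4. interest=⌊1751709·89/10000⌋=15590; principal=115004-15590=99414; balance=1751709-99414=1652295
5. interest=⌊1652295·89/10000⌋=14705; principal=115004-14705=100299; balance=1652295-100299=1551996
6. interest=⌊1551996·89/10000⌋=13812; principal=115004-13812=101192; balance=1551996-101192=1450804
7. interest=⌊1450804·89/10000⌋=12912; principal=115004-12912=102092; balance=1450804-102092=1348712
8. interest=⌊1348712·89/10000⌋=12003; principal=115004-12003=103001; balance=1348712-103001=1245711
9. interest=⌊1245711·89/10000⌋=11086; principal=115004-11086=103918; balance=1245711-103918=1141793
10. interest=⌊1141793·89/10000⌋=10161; principal=115004-10161=104843; balance=1141793-104843=1036950
11. interest=⌊1036950·89/10000⌋=9228; principal=115004-9228=105776; balance=1036950-105776=931174
12. interest=⌊931174·89/10000⌋=8287; principal=115004-8287=106717; balance=931174-106717=824457
13. interest=⌊824457·89/10000⌋=7337; principal=115004-7337=107667; balance=824457-107667=716790
14. interest=⌊716790·89/10000⌋=6379; principal=115004-6379=108625; balance=716790-108625=608165
15. interest=⌊608165·89/10000⌋=5412; principal=115004-5412=109592; balance=608165-109592=498573
16. interest=⌊498573·89/10000⌋=4437; principal=115004-4437=110567; balance=498573-110567=388006
17. interest=⌊388006·89/10000⌋=3453; principal=115004-3453=111551; balance=388006-111551=276455
18. interest=⌊276455·89/10000⌋=2460; principal=115004-2460=112544; balance=276455-112544=163911
19. interest=⌊163911·89/10000⌋=1458; principal=115004-1458=113546; balance=163911-113546=50365
20. interest=⌊50365·89/10000⌋=448; principal=min(115004-448,50365)=50365; balance=50365-50365=0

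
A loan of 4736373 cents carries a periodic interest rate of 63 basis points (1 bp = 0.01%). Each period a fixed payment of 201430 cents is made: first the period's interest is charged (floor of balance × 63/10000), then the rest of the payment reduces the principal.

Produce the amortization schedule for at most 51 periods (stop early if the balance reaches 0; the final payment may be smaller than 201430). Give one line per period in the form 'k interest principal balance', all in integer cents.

1. interest=⌊4736373·63/10000⌋=29839; principal=201430-29839=171591; balance=4736373-171591=4564782
2. interest=⌊4564782·63/10000⌋=28758; principal=201430-28758=172672; balance=4564782-172672=4392110
3. interest=⌊4392110·63/10000⌋=27670; principal=201430-27670=173760; balance=4392110-173760=4218350
4. interest=⌊4218350·63/10000⌋=26575; principal=201430-26575=174855; balance=4218350-174855=4043495
5. interest=⌊4043495·63/10000⌋=25474; principal=201430-25474=175956; balance=4043495-175956=3867539
6. interest=⌊3867539·63/10000⌋=24365; principal=201430-24365=177065; balance=3867539-177065=3690474
7. interest=⌊3690474·63/10000⌋=23249; principal=201430-23249=178181; balance=3690474-178181=3512293
8. interest=⌊3512293·63/10000⌋=22127; principal=201430-22127=179303; balance=3512293-179303=3332990
9. interest=⌊3332990·63/10000⌋=20997; principal=201430-20997=180433; balance=3332990-180433=3152557
10. interest=⌊3152557·63/10000⌋=19861; principal=201430-19861=181569; balance=3152557-181569=2970988
11. interest=⌊2970988·63/10000⌋=18717; principal=201430-18717=182713; balance=2970988-182713=2788275
12. interest=⌊2788275·63/10000⌋=17566; principal=201430-17566=183864; balance=2788275-183864=2604411
13. interest=⌊2604411·63/10000⌋=16407; principal=201430-16407=185023; balance=2604411-185023=2419388
14. interest=⌊2419388·63/10000⌋=15242; principal=201430-15242=186188; balance=2419388-186188=2233200
15. interest=⌊2233200·63/10000⌋=14069; principal=201430-14069=187361; balance=2233200-187361=2045839
16. interest=⌊2045839·63/10000⌋=12888; principal=201430-12888=188542; balance=2045839-188542=1857297
17. interest=⌊1857297·63/10000⌋=11700; principal=201430-11700=189730; balance=1857297-189730=1667567
18. interest=⌊1667567·63/10000⌋=10505; principal=201430-10505=190925; balance=1667567-190925=1476642
19. interest=⌊1476642·63/10000⌋=9302; principal=201430-9302=192128; balance=1476642-192128=1284514
20. interest=⌊1284514·63/10000⌋=8092; principal=201430-8092=193338; balance=1284514-193338=1091176
21. interest=⌊1091176·63/10000⌋=6874; principal=201430-6874=194556; balance=1091176-194556=896620
22. interest=⌊896620·63/10000⌋=5648; principal=201430-5648=195782; balance=896620-195782=700838
23. interest=⌊700838·63/10000⌋=4415; principal=201430-4415=197015; balance=700838-197015=503823
24. interest=⌊503823·63/10000⌋=3174; principal=201430-3174=198256; balance=503823-198256=305567
25. interest=⌊305567·63/10000⌋=1925; principal=201430-1925=199505; balance=305567-199505=106062
26. interest=⌊106062·63/10000⌋=668; principal=min(201430-668,106062)=106062; balance=106062-106062=0

1 29839 171591 4564782
2 28758 172672 4392110
3 27670 173760 4218350
4 26575 174855 4043495
5 25474 175956 3867539
6 24365 177065 3690474
7 23249 178181 3512293
8 22127 179303 3332990
9 20997 180433 3152557
10 19861 181569 2970988
11 18717 182713 2788275
12 17566 183864 2604411
13 16407 185023 2419388
14 15242 186188 2233200
15 14069 187361 2045839
16 12888 188542 1857297
17 11700 189730 1667567
18 10505 190925 1476642
19 9302 192128 1284514
20 8092 193338 1091176
21 6874 194556 896620
22 5648 195782 700838
23 4415 197015 503823
24 3174 198256 305567
25 1925 199505 106062
26 668 106062 0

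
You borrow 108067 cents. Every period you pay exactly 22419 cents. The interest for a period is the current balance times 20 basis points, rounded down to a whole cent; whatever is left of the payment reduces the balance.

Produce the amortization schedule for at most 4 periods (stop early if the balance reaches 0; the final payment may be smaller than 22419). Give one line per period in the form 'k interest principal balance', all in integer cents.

1 216 22203 85864
2 171 22248 63616
3 127 22292 41324
4 82 22337 18987

1. interest=⌊108067·20/10000⌋=216; principal=22419-216=22203; balance=108067-22203=85864
2. interest=⌊85864·20/10000⌋=171; principal=22419-171=22248; balance=85864-22248=63616
3. interest=⌊63616·20/10000⌋=127; principal=22419-127=22292; balance=63616-22292=41324
4. interest=⌊41324·20/10000⌋=82; principal=22419-82=22337; balance=41324-22337=18987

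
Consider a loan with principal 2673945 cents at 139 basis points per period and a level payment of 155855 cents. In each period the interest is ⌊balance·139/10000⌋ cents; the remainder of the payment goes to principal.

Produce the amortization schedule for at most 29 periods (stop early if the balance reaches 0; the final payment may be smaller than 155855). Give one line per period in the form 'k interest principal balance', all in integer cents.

1 37167 118688 2555257
2 35518 120337 2434920
3 33845 122010 2312910
4 32149 123706 2189204
5 30429 125426 2063778
6 28686 127169 1936609
7 26918 128937 1807672
8 25126 130729 1676943
9 23309 132546 1544397
10 21467 134388 1410009
11 19599 136256 1273753
12 17705 138150 1135603
13 15784 140071 995532
14 13837 142018 853514
15 11863 143992 709522
16 9862 145993 563529
17 7833 148022 415507
18 5775 150080 265427
19 3689 152166 113261
20 1574 113261 0

1. interest=⌊2673945·139/10000⌋=37167; principal=155855-37167=118688; balance=2673945-118688=2555257
2. interest=⌊2555257·139/10000⌋=35518; principal=155855-35518=120337; balance=2555257-120337=2434920
3. interest=⌊2434920·139/10000⌋=33845; principal=155855-33845=122010; balance=2434920-122010=2312910
4. interest=⌊2312910·139/10000⌋=32149; principal=155855-32149=123706; balance=2312910-123706=2189204
5. interest=⌊2189204·139/10000⌋=30429; principal=155855-30429=125426; balance=2189204-125426=2063778
6. interest=⌊2063778·139/10000⌋=28686; principal=155855-28686=127169; balance=2063778-127169=1936609
7. interest=⌊1936609·139/10000⌋=26918; principal=155855-26918=128937; balance=1936609-128937=1807672
8. interest=⌊1807672·139/10000⌋=25126; principal=155855-25126=130729; balance=1807672-130729=1676943
9. interest=⌊1676943·139/10000⌋=23309; principal=155855-23309=132546; balance=1676943-132546=1544397
10. interest=⌊1544397·139/10000⌋=21467; principal=155855-21467=134388; balance=1544397-134388=1410009
11. interest=⌊1410009·139/10000⌋=19599; principal=155855-19599=136256; balance=1410009-136256=1273753
12. interest=⌊1273753·139/10000⌋=17705; principal=155855-17705=138150; balance=1273753-138150=1135603
13. interest=⌊1135603·139/10000⌋=15784; principal=155855-15784=140071; balance=1135603-140071=995532
14. interest=⌊995532·139/10000⌋=13837; principal=155855-13837=142018; balance=995532-142018=853514
15. interest=⌊853514·139/10000⌋=11863; principal=155855-11863=143992; balance=853514-143992=709522
16. interest=⌊709522·139/10000⌋=9862; principal=155855-9862=145993; balance=709522-145993=563529
17. interest=⌊563529·139/10000⌋=7833; principal=155855-7833=148022; balance=563529-148022=415507
18. interest=⌊415507·139/10000⌋=5775; principal=155855-5775=150080; balance=415507-150080=265427
19. interest=⌊265427·139/10000⌋=3689; principal=155855-3689=152166; balance=265427-152166=113261
20. interest=⌊113261·139/10000⌋=1574; principal=min(155855-1574,113261)=113261; balance=113261-113261=0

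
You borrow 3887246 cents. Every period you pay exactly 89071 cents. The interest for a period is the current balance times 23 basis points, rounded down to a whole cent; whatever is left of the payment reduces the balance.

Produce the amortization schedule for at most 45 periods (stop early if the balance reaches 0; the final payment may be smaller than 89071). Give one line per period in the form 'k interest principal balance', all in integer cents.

1. interest=⌊3887246·23/10000⌋=8940; principal=89071-8940=80131; balance=3887246-80131=3807115
2. interest=⌊3807115·23/10000⌋=8756; principal=89071-8756=80315; balance=3807115-80315=3726800
3. interest=⌊3726800·23/10000⌋=8571; principal=89071-8571=80500; balance=3726800-80500=3646300
4. interest=⌊3646300·23/10000⌋=8386; principal=89071-8386=80685; balance=3646300-80685=3565615
5. interest=⌊3565615·23/10000⌋=8200; principal=89071-8200=80871; balance=3565615-80871=3484744
6. interest=⌊3484744·23/10000⌋=8014; principal=89071-8014=81057; balance=3484744-81057=3403687
7. interest=⌊3403687·23/10000⌋=7828; principal=89071-7828=81243; balance=3403687-81243=3322444
8. interest=⌊3322444·23/10000⌋=7641; principal=89071-7641=81430; balance=3322444-81430=3241014
9. interest=⌊3241014·23/10000⌋=7454; principal=89071-7454=81617; balance=3241014-81617=3159397
10. interest=⌊3159397·23/10000⌋=7266; principal=89071-7266=81805; balance=3159397-81805=3077592
11. interest=⌊3077592·23/10000⌋=7078; principal=89071-7078=81993; balance=3077592-81993=2995599
12. interest=⌊2995599·23/10000⌋=6889; principal=89071-6889=82182; balance=2995599-82182=2913417
13. interest=⌊2913417·23/10000⌋=6700; principal=89071-6700=82371; balance=2913417-82371=2831046
14. interest=⌊2831046·23/10000⌋=6511; principal=89071-6511=82560; balance=2831046-82560=2748486
15. interest=⌊2748486·23/10000⌋=6321; principal=89071-6321=82750; balance=2748486-82750=2665736
16. interest=⌊2665736·23/10000⌋=6131; principal=89071-6131=82940; balance=2665736-82940=2582796
17. interest=⌊2582796·23/10000⌋=5940; principal=89071-5940=83131; balance=2582796-83131=2499665
18. interest=⌊2499665·23/10000⌋=5749; principal=89071-5749=83322; balance=2499665-83322=2416343
19. interest=⌊2416343·23/10000⌋=5557; principal=89071-5557=83514; balance=2416343-83514=2332829
20. interest=⌊2332829·23/10000⌋=5365; principal=89071-5365=83706; balance=2332829-83706=2249123
21. interest=⌊2249123·23/10000⌋=5172; principal=89071-5172=83899; balance=2249123-83899=2165224
22. interest=⌊2165224·23/10000⌋=4980; principal=89071-4980=84091; balance=2165224-84091=2081133
23. interest=⌊2081133·23/10000⌋=4786; principal=89071-4786=84285; balance=2081133-84285=1996848
24. interest=⌊1996848·23/10000⌋=4592; principal=89071-4592=84479; balance=1996848-84479=1912369
25. interest=⌊1912369·23/10000⌋=4398; principal=89071-4398=84673; balance=1912369-84673=1827696
26. interest=⌊1827696·23/10000⌋=4203; principal=89071-4203=84868; balance=1827696-84868=1742828
27. interest=⌊1742828·23/10000⌋=4008; principal=89071-4008=85063; balance=1742828-85063=1657765
28. interest=⌊1657765·23/10000⌋=3812; principal=89071-3812=85259; balance=1657765-85259=1572506
29. interest=⌊1572506·23/10000⌋=3616; principal=89071-3616=85455; balance=1572506-85455=1487051
30. interest=⌊1487051·23/10000⌋=3420; principal=89071-3420=85651; balance=1487051-85651=1401400
31. interest=⌊1401400·23/10000⌋=3223; principal=89071-3223=85848; balance=1401400-85848=1315552
32. interest=⌊1315552·23/10000⌋=3025; principal=89071-3025=86046; balance=1315552-86046=1229506
33. interest=⌊1229506·23/10000⌋=2827; principal=89071-2827=86244; balance=1229506-86244=1143262
34. interest=⌊1143262·23/10000⌋=2629; principal=89071-2629=86442; balance=1143262-86442=1056820
35. interest=⌊1056820·23/10000⌋=2430; principal=89071-2430=86641; balance=1056820-86641=970179
36. interest=⌊970179·23/10000⌋=2231; principal=89071-2231=86840; balance=970179-86840=883339
37. interest=⌊883339·23/10000⌋=2031; principal=89071-2031=87040; balance=883339-87040=796299
38. interest=⌊796299·23/10000⌋=1831; principal=89071-1831=87240; balance=796299-87240=709059
39. interest=⌊709059·23/10000⌋=1630; principal=89071-1630=87441; balance=709059-87441=621618
40. interest=⌊621618·23/10000⌋=1429; principal=89071-1429=87642; balance=621618-87642=533976
41. interest=⌊533976·23/10000⌋=1228; principal=89071-1228=87843; balance=533976-87843=446133
42. interest=⌊446133·23/10000⌋=1026; principal=89071-1026=88045; balance=446133-88045=358088
43. interest=⌊358088·23/10000⌋=823; principal=89071-823=88248; balance=358088-88248=269840
44. interest=⌊269840·23/10000⌋=620; principal=89071-620=88451; balance=269840-88451=181389
45. interest=⌊181389·23/10000⌋=417; principal=89071-417=88654; balance=181389-88654=92735

1 8940 80131 3807115
2 8756 80315 3726800
3 8571 80500 3646300
4 8386 80685 3565615
5 8200 80871 3484744
6 8014 81057 3403687
7 7828 81243 3322444
8 7641 81430 3241014
9 7454 81617 3159397
10 7266 81805 3077592
11 7078 81993 2995599
12 6889 82182 2913417
13 6700 82371 2831046
14 6511 82560 2748486
15 6321 82750 2665736
16 6131 82940 2582796
17 5940 83131 2499665
18 5749 83322 2416343
19 5557 83514 2332829
20 5365 83706 2249123
21 5172 83899 2165224
22 4980 84091 2081133
23 4786 84285 1996848
24 4592 84479 1912369
25 4398 84673 1827696
26 4203 84868 1742828
27 4008 85063 1657765
28 3812 85259 1572506
29 3616 85455 1487051
30 3420 85651 1401400
31 3223 85848 1315552
32 3025 86046 1229506
33 2827 86244 1143262
34 2629 86442 1056820
35 2430 86641 970179
36 2231 86840 883339
37 2031 87040 796299
38 1831 87240 709059
39 1630 87441 621618
40 1429 87642 533976
41 1228 87843 446133
42 1026 88045 358088
43 823 88248 269840
44 620 88451 181389
45 417 88654 92735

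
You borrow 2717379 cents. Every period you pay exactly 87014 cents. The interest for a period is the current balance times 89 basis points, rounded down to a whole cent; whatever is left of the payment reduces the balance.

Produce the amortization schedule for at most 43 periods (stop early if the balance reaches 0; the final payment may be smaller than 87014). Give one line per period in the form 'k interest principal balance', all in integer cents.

1 24184 62830 2654549
2 23625 63389 2591160
3 23061 63953 2527207
4 22492 64522 2462685
5 21917 65097 2397588
6 21338 65676 2331912
7 20754 66260 2265652
8 20164 66850 2198802
9 19569 67445 2131357
10 18969 68045 2063312
11 18363 68651 1994661
12 17752 69262 1925399
13 17136 69878 1855521
14 16514 70500 1785021
15 15886 71128 1713893
16 15253 71761 1642132
17 14614 72400 1569732
18 13970 73044 1496688
19 13320 73694 1422994
20 12664 74350 1348644
21 12002 75012 1273632
22 11335 75679 1197953
23 10661 76353 1121600
24 9982 77032 1044568
25 9296 77718 966850
26 8604 78410 888440
27 7907 79107 809333
28 7203 79811 729522
29 6492 80522 649000
30 5776 81238 567762
31 5053 81961 485801
32 4323 82691 403110
33 3587 83427 319683
34 2845 84169 235514
35 2096 84918 150596
36 1340 85674 64922
37 577 64922 0

1. interest=⌊2717379·89/10000⌋=24184; principal=87014-24184=62830; balance=2717379-62830=2654549
2. interest=⌊2654549·89/10000⌋=23625; principal=87014-23625=63389; balance=2654549-63389=2591160
3. interest=⌊2591160·89/10000⌋=23061; principal=87014-23061=63953; balance=2591160-63953=2527207
4. interest=⌊2527207·89/10000⌋=22492; principal=87014-22492=64522; balance=2527207-64522=2462685
5. interest=⌊2462685·89/10000⌋=21917; principal=87014-21917=65097; balance=2462685-65097=2397588
6. interest=⌊2397588·89/10000⌋=21338; principal=87014-21338=65676; balance=2397588-65676=2331912
7. interest=⌊2331912·89/10000⌋=20754; principal=87014-20754=66260; balance=2331912-66260=2265652
8. interest=⌊2265652·89/10000⌋=20164; principal=87014-20164=66850; balance=2265652-66850=2198802
9. interest=⌊2198802·89/10000⌋=19569; principal=87014-19569=67445; balance=2198802-67445=2131357
10. interest=⌊2131357·89/10000⌋=18969; principal=87014-18969=68045; balance=2131357-68045=2063312
11. interest=⌊2063312·89/10000⌋=18363; principal=87014-18363=68651; balance=2063312-68651=1994661
12. interest=⌊1994661·89/10000⌋=17752; principal=87014-17752=69262; balance=1994661-69262=1925399
13. interest=⌊1925399·89/10000⌋=17136; principal=87014-17136=69878; balance=1925399-69878=1855521
14. interest=⌊1855521·89/10000⌋=16514; principal=87014-16514=70500; balance=1855521-70500=1785021
15. interest=⌊1785021·89/10000⌋=15886; principal=87014-15886=71128; balance=1785021-71128=1713893
16. interest=⌊1713893·89/10000⌋=15253; principal=87014-15253=71761; balance=1713893-71761=1642132
17. interest=⌊1642132·89/10000⌋=14614; principal=87014-14614=72400; balance=1642132-72400=1569732
18. interest=⌊1569732·89/10000⌋=13970; principal=87014-13970=73044; balance=1569732-73044=1496688
19. interest=⌊1496688·89/10000⌋=13320; principal=87014-13320=73694; balance=1496688-73694=1422994
20. interest=⌊1422994·89/10000⌋=12664; principal=87014-12664=74350; balance=1422994-74350=1348644
21. interest=⌊1348644·89/10000⌋=12002; principal=87014-12002=75012; balance=1348644-75012=1273632
22. interest=⌊1273632·89/10000⌋=11335; principal=87014-11335=75679; balance=1273632-75679=1197953
23. interest=⌊1197953·89/10000⌋=10661; principal=87014-10661=76353; balance=1197953-76353=1121600
24. interest=⌊1121600·89/10000⌋=9982; principal=87014-9982=77032; balance=1121600-77032=1044568
25. interest=⌊1044568·89/10000⌋=9296; principal=87014-9296=77718; balance=1044568-77718=966850
26. interest=⌊966850·89/10000⌋=8604; principal=87014-8604=78410; balance=966850-78410=888440
27. interest=⌊888440·89/10000⌋=7907; principal=87014-7907=79107; balance=888440-79107=809333
28. interest=⌊809333·89/10000⌋=7203; principal=87014-7203=79811; balance=809333-79811=729522
29. interest=⌊729522·89/10000⌋=6492; principal=87014-6492=80522; balance=729522-80522=649000
30. interest=⌊649000·89/10000⌋=5776; principal=87014-5776=81238; balance=649000-81238=567762
31. interest=⌊567762·89/10000⌋=5053; principal=87014-5053=81961; balance=567762-81961=485801
32. interest=⌊485801·89/10000⌋=4323; principal=87014-4323=82691; balance=485801-82691=403110
33. interest=⌊403110·89/10000⌋=3587; principal=87014-3587=83427; balance=403110-83427=319683
34. interest=⌊319683·89/10000⌋=2845; principal=87014-2845=84169; balance=319683-84169=235514
35. interest=⌊235514·89/10000⌋=2096; principal=87014-2096=84918; balance=235514-84918=150596
36. interest=⌊150596·89/10000⌋=1340; principal=87014-1340=85674; balance=150596-85674=64922
37. interest=⌊64922·89/10000⌋=577; principal=min(87014-577,64922)=64922; balance=64922-64922=0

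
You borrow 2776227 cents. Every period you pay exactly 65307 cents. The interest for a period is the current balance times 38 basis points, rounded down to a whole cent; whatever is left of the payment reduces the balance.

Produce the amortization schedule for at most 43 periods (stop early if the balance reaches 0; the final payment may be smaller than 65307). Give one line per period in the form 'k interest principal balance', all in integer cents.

1 10549 54758 2721469
2 10341 54966 2666503
3 10132 55175 2611328
4 9923 55384 2555944
5 9712 55595 2500349
6 9501 55806 2444543
7 9289 56018 2388525
8 9076 56231 2332294
9 8862 56445 2275849
10 8648 56659 2219190
11 8432 56875 2162315
12 8216 57091 2105224
13 7999 57308 2047916
14 7782 57525 1990391
15 7563 57744 1932647
16 7344 57963 1874684
17 7123 58184 1816500
18 6902 58405 1758095
19 6680 58627 1699468
20 6457 58850 1640618
21 6234 59073 1581545
22 6009 59298 1522247
23 5784 59523 1462724
24 5558 59749 1402975
25 5331 59976 1342999
26 5103 60204 1282795
27 4874 60433 1222362
28 4644 60663 1161699
29 4414 60893 1100806
30 4183 61124 1039682
31 3950 61357 978325
32 3717 61590 916735
33 3483 61824 854911
34 3248 62059 792852
35 3012 62295 730557
36 2776 62531 668026
37 2538 62769 605257
38 2299 63008 542249
39 2060 63247 479002
40 1820 63487 415515
41 1578 63729 351786
42 1336 63971 287815
43 1093 64214 223601

1. interest=⌊2776227·38/10000⌋=10549; principal=65307-10549=54758; balance=2776227-54758=2721469
2. interest=⌊2721469·38/10000⌋=10341; principal=65307-10341=54966; balance=2721469-54966=2666503
3. interest=⌊2666503·38/10000⌋=10132; principal=65307-10132=55175; balance=2666503-55175=2611328
4. interest=⌊2611328·38/10000⌋=9923; principal=65307-9923=55384; balance=2611328-55384=2555944
5. interest=⌊2555944·38/10000⌋=9712; principal=65307-9712=55595; balance=2555944-55595=2500349
6. interest=⌊2500349·38/10000⌋=9501; principal=65307-9501=55806; balance=2500349-55806=2444543
7. interest=⌊2444543·38/10000⌋=9289; principal=65307-9289=56018; balance=2444543-56018=2388525
8. interest=⌊2388525·38/10000⌋=9076; principal=65307-9076=56231; balance=2388525-56231=2332294
9. interest=⌊2332294·38/10000⌋=8862; principal=65307-8862=56445; balance=2332294-56445=2275849
10. interest=⌊2275849·38/10000⌋=8648; principal=65307-8648=56659; balance=2275849-56659=2219190
11. interest=⌊2219190·38/10000⌋=8432; principal=65307-8432=56875; balance=2219190-56875=2162315
12. interest=⌊2162315·38/10000⌋=8216; principal=65307-8216=57091; balance=2162315-57091=2105224
13. interest=⌊2105224·38/10000⌋=7999; principal=65307-7999=57308; balance=2105224-57308=2047916
14. interest=⌊2047916·38/10000⌋=7782; principal=65307-7782=57525; balance=2047916-57525=1990391
15. interest=⌊1990391·38/10000⌋=7563; principal=65307-7563=57744; balance=1990391-57744=1932647
16. interest=⌊1932647·38/10000⌋=7344; principal=65307-7344=57963; balance=1932647-57963=1874684
17. interest=⌊1874684·38/10000⌋=7123; principal=65307-7123=58184; balance=1874684-58184=1816500
18. interest=⌊1816500·38/10000⌋=6902; principal=65307-6902=58405; balance=1816500-58405=1758095
19. interest=⌊1758095·38/10000⌋=6680; principal=65307-6680=58627; balance=1758095-58627=1699468
20. interest=⌊1699468·38/10000⌋=6457; principal=65307-6457=58850; balance=1699468-58850=1640618
21. interest=⌊1640618·38/10000⌋=6234; principal=65307-6234=59073; balance=1640618-59073=1581545
22. interest=⌊1581545·38/10000⌋=6009; principal=65307-6009=59298; balance=1581545-59298=1522247
23. interest=⌊1522247·38/10000⌋=5784; principal=65307-5784=59523; balance=1522247-59523=1462724
24. interest=⌊1462724·38/10000⌋=5558; principal=65307-5558=59749; balance=1462724-59749=1402975
25. interest=⌊1402975·38/10000⌋=5331; principal=65307-5331=59976; balance=1402975-59976=1342999
26. interest=⌊1342999·38/10000⌋=5103; principal=65307-5103=60204; balance=1342999-60204=1282795
27. interest=⌊1282795·38/10000⌋=4874; principal=65307-4874=60433; balance=1282795-60433=1222362
28. interest=⌊1222362·38/10000⌋=4644; principal=65307-4644=60663; balance=1222362-60663=1161699
29. interest=⌊1161699·38/10000⌋=4414; principal=65307-4414=60893; balance=1161699-60893=1100806
30. interest=⌊1100806·38/10000⌋=4183; principal=65307-4183=61124; balance=1100806-61124=1039682
31. interest=⌊1039682·38/10000⌋=3950; principal=65307-3950=61357; balance=1039682-61357=978325
32. interest=⌊978325·38/10000⌋=3717; principal=65307-3717=61590; balance=978325-61590=916735
33. interest=⌊916735·38/10000⌋=3483; principal=65307-3483=61824; balance=916735-61824=854911
34. interest=⌊854911·38/10000⌋=3248; principal=65307-3248=62059; balance=854911-62059=792852
35. interest=⌊792852·38/10000⌋=3012; principal=65307-3012=62295; balance=792852-62295=730557
36. interest=⌊730557·38/10000⌋=2776; principal=65307-2776=62531; balance=730557-62531=668026
37. interest=⌊668026·38/10000⌋=2538; principal=65307-2538=62769; balance=668026-62769=605257
38. interest=⌊605257·38/10000⌋=2299; principal=65307-2299=63008; balance=605257-63008=542249
39. interest=⌊542249·38/10000⌋=2060; principal=65307-2060=63247; balance=542249-63247=479002
40. interest=⌊479002·38/10000⌋=1820; principal=65307-1820=63487; balance=479002-63487=415515
41. interest=⌊415515·38/10000⌋=1578; principal=65307-1578=63729; balance=415515-63729=351786
42. interest=⌊351786·38/10000⌋=1336; principal=65307-1336=63971; balance=351786-63971=287815
43. interest=⌊287815·38/10000⌋=1093; principal=65307-1093=64214; balance=287815-64214=223601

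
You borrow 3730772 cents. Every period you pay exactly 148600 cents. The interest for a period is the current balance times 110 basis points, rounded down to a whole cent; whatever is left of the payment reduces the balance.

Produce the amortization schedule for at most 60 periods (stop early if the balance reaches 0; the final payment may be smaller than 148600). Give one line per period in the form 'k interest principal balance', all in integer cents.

1. interest=⌊3730772·110/10000⌋=41038; principal=148600-41038=107562; balance=3730772-107562=3623210
2. interest=⌊3623210·110/10000⌋=39855; principal=148600-39855=108745; balance=3623210-108745=3514465
3. interest=⌊3514465·110/10000⌋=38659; principal=148600-38659=109941; balance=3514465-109941=3404524
4. interest=⌊3404524·110/10000⌋=37449; principal=148600-37449=111151; balance=3404524-111151=3293373
5. interest=⌊3293373·110/10000⌋=36227; principal=148600-36227=112373; balance=3293373-112373=3181000
6. interest=⌊3181000·110/10000⌋=34991; principal=148600-34991=113609; balance=3181000-113609=3067391
7. interest=⌊3067391·110/10000⌋=33741; principal=148600-33741=114859; balance=3067391-114859=2952532
8. interest=⌊2952532·110/10000⌋=32477; principal=148600-32477=116123; balance=2952532-116123=2836409
9. interest=⌊2836409·110/10000⌋=31200; principal=148600-31200=117400; balance=2836409-117400=2719009
10. interest=⌊2719009·110/10000⌋=29909; principal=148600-29909=118691; balance=2719009-118691=2600318
11. interest=⌊2600318·110/10000⌋=28603; principal=148600-28603=119997; balance=2600318-119997=2480321
12. interest=⌊2480321·110/10000⌋=27283; principal=148600-27283=121317; balance=2480321-121317=2359004
13. interest=⌊2359004·110/10000⌋=25949; principal=148600-25949=122651; balance=2359004-122651=2236353
14. interest=⌊2236353·110/10000⌋=24599; principal=148600-24599=124001; balance=2236353-124001=2112352
15. interest=⌊2112352·110/10000⌋=23235; principal=148600-23235=125365; balance=2112352-125365=1986987
16. interest=⌊1986987·110/10000⌋=21856; principal=148600-21856=126744; balance=1986987-126744=1860243
17. interest=⌊1860243·110/10000⌋=20462; principal=148600-20462=128138; balance=1860243-128138=1732105
18. interest=⌊1732105·110/10000⌋=19053; principal=148600-19053=129547; balance=1732105-129547=1602558
19. interest=⌊1602558·110/10000⌋=17628; principal=148600-17628=130972; balance=1602558-130972=1471586
20. interest=⌊1471586·110/10000⌋=16187; principal=148600-16187=132413; balance=1471586-132413=1339173
21. interest=⌊1339173·110/10000⌋=14730; principal=148600-14730=133870; balance=1339173-133870=1205303
22. interest=⌊1205303·110/10000⌋=13258; principal=148600-13258=135342; balance=1205303-135342=1069961
23. interest=⌊1069961·110/10000⌋=11769; principal=148600-11769=136831; balance=1069961-136831=933130
24. interest=⌊933130·110/10000⌋=10264; principal=148600-10264=138336; balance=933130-138336=794794
25. interest=⌊794794·110/10000⌋=8742; principal=148600-8742=139858; balance=794794-139858=654936
26. interest=⌊654936·110/10000⌋=7204; principal=148600-7204=141396; balance=654936-141396=513540
27. interest=⌊513540·110/10000⌋=5648; principal=148600-5648=142952; balance=513540-142952=370588
28. interest=⌊370588·110/10000⌋=4076; principal=148600-4076=144524; balance=370588-144524=226064
29. interest=⌊226064·110/10000⌋=2486; principal=148600-2486=146114; balance=226064-146114=79950
30. interest=⌊79950·110/10000⌋=879; principal=min(148600-879,79950)=79950; balance=79950-79950=0

1 41038 107562 3623210
2 39855 108745 3514465
3 38659 109941 3404524
4 37449 111151 3293373
5 36227 112373 3181000
6 34991 113609 3067391
7 33741 114859 2952532
8 32477 116123 2836409
9 31200 117400 2719009
10 29909 118691 2600318
11 28603 119997 2480321
12 27283 121317 2359004
13 25949 122651 2236353
14 24599 124001 2112352
15 23235 125365 1986987
16 21856 126744 1860243
17 20462 128138 1732105
18 19053 129547 1602558
19 17628 130972 1471586
20 16187 132413 1339173
21 14730 133870 1205303
22 13258 135342 1069961
23 11769 136831 933130
24 10264 138336 794794
25 8742 139858 654936
26 7204 141396 513540
27 5648 142952 370588
28 4076 144524 226064
29 2486 146114 79950
30 879 79950 0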